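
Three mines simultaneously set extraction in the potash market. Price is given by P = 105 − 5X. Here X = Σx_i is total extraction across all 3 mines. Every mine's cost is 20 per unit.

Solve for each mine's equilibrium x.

4.25

A representative mine's profit is π_i = x_i(105 − 5X) − 20x_i, with X = x_i + Σ_{j≠i} x_j.
First-order condition: 85 − 10x_i − 5Σ_{j≠i} x_j = 0.
In a symmetric equilibrium every mine chooses the same x, so Σ_{j≠i} x_j = 2x. The condition becomes 85 − 20x = 0, giving x = 85/20 = 4.25.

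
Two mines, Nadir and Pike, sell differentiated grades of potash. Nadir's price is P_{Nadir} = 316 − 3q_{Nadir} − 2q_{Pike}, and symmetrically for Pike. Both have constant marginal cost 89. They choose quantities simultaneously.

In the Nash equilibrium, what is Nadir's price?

Mine Nadir's profit: π = q_{Nadir}(316 − 3q_{Nadir} − 2q_{Pike}) − 89q_{Nadir}.
∂π/∂q_{Nadir} = 227 − 6q_{Nadir} − 2q_{Pike} = 0 ⇒ q_{Nadir} = 227/6 − (1/3)q_{Pike}.
By symmetry q_{Pike} = q_{Nadir}; substituting into the reaction function, (4/3)q_{Nadir} = 227/6 and q_{Nadir} = 28.375.
P_{Nadir} = 316 − 3·28.375 − 2·28.375 = 174.125.

174.125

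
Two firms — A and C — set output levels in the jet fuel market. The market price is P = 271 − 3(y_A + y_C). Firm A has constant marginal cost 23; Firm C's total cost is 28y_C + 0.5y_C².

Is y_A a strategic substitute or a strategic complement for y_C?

Firm A's profit: π = y_A(271 − 3(y_A + y_C)) − 23y_A.
∂π/∂y_A = 248 − 6y_A − 3y_C = 0, so y_A = 124/3 − 0.5y_C.
The best-response slope dy_A/dy_C = −0.5 < 0: the reaction function is downward-sloping, so the choices are strategic substitutes.

strategic substitutes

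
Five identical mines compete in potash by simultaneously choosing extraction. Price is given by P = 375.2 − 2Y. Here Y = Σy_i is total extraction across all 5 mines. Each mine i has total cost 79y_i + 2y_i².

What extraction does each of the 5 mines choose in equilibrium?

A representative mine's profit is π_i = y_i(375.2 − 2Y) − 79y_i − 2y_i², with Y = y_i + Σ_{j≠i} y_j.
First-order condition: 296.2 − 8y_i − 2Σ_{j≠i} y_j = 0.
In a symmetric equilibrium every mine chooses the same y, so Σ_{j≠i} y_j = 4y. The condition becomes 296.2 − 16y = 0, giving y = 296.2/16 = 18.5125.

18.5125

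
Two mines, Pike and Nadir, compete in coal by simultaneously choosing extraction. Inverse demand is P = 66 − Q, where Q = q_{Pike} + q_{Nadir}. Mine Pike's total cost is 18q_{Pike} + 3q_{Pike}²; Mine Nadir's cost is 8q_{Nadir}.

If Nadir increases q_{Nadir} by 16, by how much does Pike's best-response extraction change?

-2

Mine Pike's profit: π = q_{Pike}(66 − (q_{Pike} + q_{Nadir})) − 18q_{Pike} − 3q_{Pike}².
∂π/∂q_{Pike} = 48 − 8q_{Pike} − q_{Nadir} = 0, so q_{Pike} = 6 − 0.125q_{Nadir}.
The reaction-function slope is −0.125, so a 16-unit rise in q_{Nadir} moves q_{Pike} by −0.125 × 16 = −2. Pike's best response falls — the actions are strategic substitutes.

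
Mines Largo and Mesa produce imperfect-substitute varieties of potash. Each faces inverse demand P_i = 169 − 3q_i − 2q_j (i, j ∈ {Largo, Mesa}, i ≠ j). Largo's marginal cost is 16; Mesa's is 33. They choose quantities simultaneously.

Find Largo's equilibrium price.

Mine Largo's profit: π = q_{Largo}(169 − 3q_{Largo} − 2q_{Mesa}) − 16q_{Largo}.
∂π/∂q_{Largo} = 153 − 6q_{Largo} − 2q_{Mesa} = 0 ⇒ q_{Largo} = 25.5 − (1/3)q_{Mesa}.
Similarly q_{Mesa} = 68/3 − (1/3)q_{Largo}.
Solving the two reaction functions simultaneously: (1 − (−1/3)(−1/3))q_{Largo} = 25.5 − (1/3)·(68/3), so (8/9)q_{Largo} = 323/18 and q_{Largo} = 20.1875.
Then q_{Mesa} = 68/3 − (1/3)·20.1875 = 15.9375.
P_{Largo} = 169 − 3·20.1875 − 2·15.9375 = 76.5625.

76.5625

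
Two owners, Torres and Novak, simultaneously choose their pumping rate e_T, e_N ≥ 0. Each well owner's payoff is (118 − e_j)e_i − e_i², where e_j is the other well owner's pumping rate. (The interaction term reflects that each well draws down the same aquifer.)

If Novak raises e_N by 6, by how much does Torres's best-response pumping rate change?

Torres's payoff is (118 − e_N)e_T − e_T².
∂π/∂e_T = 118 − e_N − 2e_T = 0, so e_T = 59 − 0.5e_N.
The reaction-function slope is −0.5, so a 6-unit rise in e_N moves e_T by −0.5 × 6 = −3. Torres's best response falls — the actions are strategic substitutes.

-3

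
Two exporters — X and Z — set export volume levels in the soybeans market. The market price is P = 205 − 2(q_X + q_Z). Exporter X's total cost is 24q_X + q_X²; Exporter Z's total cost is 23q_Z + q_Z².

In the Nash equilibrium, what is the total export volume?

Exporter X's profit: π = q_X(205 − 2(q_X + q_Z)) − 24q_X − q_X².
∂π/∂q_X = 181 − 6q_X − 2q_Z = 0, so q_X = 181/6 − (1/3)q_Z.
By the same steps for Z: q_Z = 91/3 − (1/3)q_X.
Plugging q_Z into X's best response: q_X = 181/6 − (1/3)(91/3 − (1/3)q_X) ⇒ (8/9)q_X = 361/18, so q_X = 22.5625.
Then q_Z = 91/3 − (1/3)·22.5625 = 22.8125.
Total export volume: 22.5625 + 22.8125 = 45.375.

45.375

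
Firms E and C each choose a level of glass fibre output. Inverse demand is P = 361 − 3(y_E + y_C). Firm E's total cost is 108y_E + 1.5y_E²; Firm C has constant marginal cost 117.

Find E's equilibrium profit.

Firm E's profit: π = y_E(361 − 3(y_E + y_C)) − 108y_E − 1.5y_E².
∂π/∂y_E = 253 − 9y_E − 3y_C = 0, so y_E = 253/9 − (1/3)y_C.
For C: ∂π/∂y_C = 244 − 6y_C − 3y_E = 0 ⇒ y_C = 122/3 − 0.5y_E.
Solving the two reaction functions simultaneously: (1 − (−1/3)(−0.5))y_E = 253/9 − (1/3)·(122/3), so (5/6)y_E = 131/9 and y_E = 262/15.
Then y_C = 122/3 − 0.5·(262/15) = 479/15.
Price P = 361 − 3·49.4 = 212.8.
E's profit: (212.8 − 108)·(262/15) − 1.5(262/15)² = 1372.88.

1372.88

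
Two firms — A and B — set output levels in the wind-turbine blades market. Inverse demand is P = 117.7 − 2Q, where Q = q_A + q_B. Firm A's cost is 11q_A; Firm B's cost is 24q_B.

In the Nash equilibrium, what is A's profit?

Firm A's profit: π = q_A(117.7 − 2(q_A + q_B)) − 11q_A.
∂π/∂q_A = 106.7 − 4q_A − 2q_B = 0, so q_A = 26.675 − 0.5q_B.
By the same steps for B: q_B = 23.425 − 0.5q_A.
Plugging q_B into A's best response: q_A = 26.675 − 0.5(23.425 − 0.5q_A) ⇒ 0.75q_A = 14.9625, so q_A = 19.95.
Then q_B = 23.425 − 0.5·19.95 = 13.45.
Price P = 117.7 − 2·33.4 = 50.9.
A's profit: (50.9 − 11)·19.95 = 796.005.

796.005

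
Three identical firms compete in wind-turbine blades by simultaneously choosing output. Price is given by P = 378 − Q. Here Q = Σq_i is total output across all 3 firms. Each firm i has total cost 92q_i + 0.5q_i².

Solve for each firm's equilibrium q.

57.2

A representative firm's profit is π_i = q_i(378 − Q) − 92q_i − 0.5q_i², with Q = q_i + Σ_{j≠i} q_j.
First-order condition: 286 − 3q_i − Σ_{j≠i} q_j = 0.
In a symmetric equilibrium every firm chooses the same q, so Σ_{j≠i} q_j = 2q. The condition becomes 286 − 5q = 0, giving q = 286/5 = 57.2.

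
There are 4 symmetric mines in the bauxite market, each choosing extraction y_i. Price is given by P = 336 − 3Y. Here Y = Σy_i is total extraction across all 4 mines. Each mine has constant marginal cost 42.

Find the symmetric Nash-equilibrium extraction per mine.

19.6

A representative mine's profit is π_i = y_i(336 − 3Y) − 42y_i, with Y = y_i + Σ_{j≠i} y_j.
First-order condition: 294 − 6y_i − 3Σ_{j≠i} y_j = 0.
With identical mines, set every y_j = y: then 294 − 6y − 9y = 0, i.e. y = 294/15 = 19.6.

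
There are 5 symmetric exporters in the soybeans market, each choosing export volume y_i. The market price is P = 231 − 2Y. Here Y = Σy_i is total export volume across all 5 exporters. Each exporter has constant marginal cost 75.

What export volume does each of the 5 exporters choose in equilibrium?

A representative exporter's profit is π_i = y_i(231 − 2Y) − 75y_i, with Y = y_i + Σ_{j≠i} y_j.
First-order condition: 156 − 4y_i − 2Σ_{j≠i} y_j = 0.
In a symmetric equilibrium every exporter chooses the same y, so Σ_{j≠i} y_j = 4y. The condition becomes 156 − 12y = 0, giving y = 156/12 = 13.

13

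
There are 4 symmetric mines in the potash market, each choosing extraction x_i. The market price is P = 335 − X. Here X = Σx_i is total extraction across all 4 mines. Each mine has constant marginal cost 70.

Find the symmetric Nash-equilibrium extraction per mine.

53

A representative mine's profit is π_i = x_i(335 − X) − 70x_i, with X = x_i + Σ_{j≠i} x_j.
First-order condition: 265 − 2x_i − Σ_{j≠i} x_j = 0.
With identical mines, set every x_j = x: then 265 − 2x − 3x = 0, i.e. x = 265/5 = 53.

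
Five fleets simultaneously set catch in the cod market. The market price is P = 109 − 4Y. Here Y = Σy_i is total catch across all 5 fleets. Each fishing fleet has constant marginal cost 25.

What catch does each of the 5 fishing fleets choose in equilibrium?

A representative fishing fleet's profit is π_i = y_i(109 − 4Y) − 25y_i, with Y = y_i + Σ_{j≠i} y_j.
First-order condition: 84 − 8y_i − 4Σ_{j≠i} y_j = 0.
With identical fishing fleets, set every y_j = y: then 84 − 8y − 16y = 0, i.e. y = 84/24 = 3.5.

3.5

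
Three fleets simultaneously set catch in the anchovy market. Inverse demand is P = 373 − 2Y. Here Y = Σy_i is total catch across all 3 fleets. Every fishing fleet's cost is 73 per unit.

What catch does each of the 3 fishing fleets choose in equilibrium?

37.5

A representative fishing fleet's profit is π_i = y_i(373 − 2Y) − 73y_i, with Y = y_i + Σ_{j≠i} y_j.
First-order condition: 300 − 4y_i − 2Σ_{j≠i} y_j = 0.
With identical fishing fleets, set every y_j = y: then 300 − 4y − 4y = 0, i.e. y = 300/8 = 37.5.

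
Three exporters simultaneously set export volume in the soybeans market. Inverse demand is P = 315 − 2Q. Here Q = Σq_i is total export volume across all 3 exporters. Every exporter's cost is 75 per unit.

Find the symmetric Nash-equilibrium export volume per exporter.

A representative exporter's profit is π_i = q_i(315 − 2Q) − 75q_i, with Q = q_i + Σ_{j≠i} q_j.
First-order condition: 240 − 4q_i − 2Σ_{j≠i} q_j = 0.
In a symmetric equilibrium every exporter chooses the same q, so Σ_{j≠i} q_j = 2q. The condition becomes 240 − 8q = 0, giving q = 240/8 = 30.

30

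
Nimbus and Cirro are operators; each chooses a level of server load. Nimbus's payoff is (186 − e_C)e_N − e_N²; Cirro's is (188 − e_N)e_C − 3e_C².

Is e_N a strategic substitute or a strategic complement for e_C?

Expanding Nimbus's payoff: 186e_N − e_Ce_N − e_N².
∂π/∂e_N = 186 − e_C − 2e_N = 0, so e_N = 93 − 0.5e_C.
The best-response slope de_N/de_C = −0.5 < 0: the reaction function is downward-sloping, so the choices are strategic substitutes.

strategic substitutes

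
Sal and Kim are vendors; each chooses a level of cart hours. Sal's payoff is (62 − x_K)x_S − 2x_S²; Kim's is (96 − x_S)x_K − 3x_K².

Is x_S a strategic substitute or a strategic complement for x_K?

strategic substitutes

Expanding Sal's payoff: 62x_S − x_Kx_S − 2x_S².
∂π/∂x_S = 62 − x_K − 4x_S = 0, so x_S = 15.5 − 0.25x_K.
The best-response slope dx_S/dx_K = −0.25 < 0: the reaction function is downward-sloping, so the choices are strategic substitutes.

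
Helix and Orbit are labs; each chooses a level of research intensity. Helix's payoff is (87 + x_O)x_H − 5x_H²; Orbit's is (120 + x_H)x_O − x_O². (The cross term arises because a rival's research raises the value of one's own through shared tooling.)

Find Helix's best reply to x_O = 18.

10.5

Expanding Helix's payoff: 87x_H + x_Ox_H − 5x_H².
∂π/∂x_H = 87 + x_O − 10x_H = 0, so x_H = 8.7 + 0.1x_O.
At x_O = 18: x_H = 8.7 + 0.1·18 = 10.5.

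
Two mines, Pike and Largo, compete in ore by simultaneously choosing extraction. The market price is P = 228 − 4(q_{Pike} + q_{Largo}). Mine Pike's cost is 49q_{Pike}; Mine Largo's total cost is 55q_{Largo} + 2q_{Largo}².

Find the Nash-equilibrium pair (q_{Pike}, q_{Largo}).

18.2, 8.35

Mine Pike's profit: π = q_{Pike}(228 − 4(q_{Pike} + q_{Largo})) − 49q_{Pike}.
∂π/∂q_{Pike} = 179 − 8q_{Pike} − 4q_{Largo} = 0, so q_{Pike} = 22.375 − 0.5q_{Largo}.
For Largo: ∂π/∂q_{Largo} = 173 − 12q_{Largo} − 4q_{Pike} = 0 ⇒ q_{Largo} = 173/12 − (1/3)q_{Pike}.
Substituting the second reaction function into the first: q_{Pike} = 22.375 − 0.5(173/12 − (1/3)q_{Pike}), which gives (5/6)q_{Pike} = 91/6 ⇒ q_{Pike} = 18.2.
Then q_{Largo} = 173/12 − (1/3)·18.2 = 8.35.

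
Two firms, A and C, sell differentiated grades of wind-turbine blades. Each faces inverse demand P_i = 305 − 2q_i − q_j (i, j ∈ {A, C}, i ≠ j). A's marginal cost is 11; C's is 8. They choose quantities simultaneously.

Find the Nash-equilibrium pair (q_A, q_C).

58.6, 59.6

Firm A's profit: π = q_A(305 − 2q_A − q_C) − 11q_A.
∂π/∂q_A = 294 − 4q_A − q_C = 0 ⇒ q_A = 73.5 − 0.25q_C.
Similarly q_C = 74.25 − 0.25q_A.
Substituting the second reaction function into the first: q_A = 73.5 − 0.25(74.25 − 0.25q_A), which gives 0.9375q_A = 54.9375 ⇒ q_A = 58.6.
Then q_C = 74.25 − 0.25·58.6 = 59.6.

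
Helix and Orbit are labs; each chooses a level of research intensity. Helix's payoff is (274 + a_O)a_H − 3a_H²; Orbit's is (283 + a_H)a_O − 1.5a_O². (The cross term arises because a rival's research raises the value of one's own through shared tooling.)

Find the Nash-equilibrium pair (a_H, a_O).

Expanding Helix's payoff: 274a_H + a_Oa_H − 3a_H².
∂π/∂a_H = 274 + a_O − 6a_H = 0, so a_H = 137/3 + (1/6)a_O.
Likewise for Orbit: a_O = 283/3 + (1/3)a_H.
Substituting the second reaction function into the first: a_H = 137/3 + (1/6)(283/3 + (1/3)a_H), which gives (17/18)a_H = 1105/18 ⇒ a_H = 65.
Then a_O = 283/3 + (1/3)·65 = 116.

65, 116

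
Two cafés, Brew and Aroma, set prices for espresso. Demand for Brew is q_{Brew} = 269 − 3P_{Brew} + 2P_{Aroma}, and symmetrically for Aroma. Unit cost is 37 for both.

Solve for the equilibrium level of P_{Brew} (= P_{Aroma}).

95

Brew's profit: π = (P_{Brew} − 37)(269 − 3P_{Brew} + 2P_{Aroma}).
∂π/∂P_{Brew} = 380 − 6P_{Brew} + 2P_{Aroma} = 0 ⇒ P_{Brew} = 190/3 + (1/3)P_{Aroma}.
The game is symmetric, so in equilibrium P_{Aroma} = P_{Brew}: the reaction function gives (2/3)P_{Brew} = 190/3, hence P_{Brew} = 95.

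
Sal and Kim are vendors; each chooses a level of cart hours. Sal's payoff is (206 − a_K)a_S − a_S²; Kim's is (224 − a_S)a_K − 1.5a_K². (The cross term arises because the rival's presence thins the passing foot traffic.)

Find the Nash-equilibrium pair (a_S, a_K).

Expanding Sal's payoff: 206a_S − a_Ka_S − a_S².
∂π/∂a_S = 206 − a_K − 2a_S = 0, so a_S = 103 − 0.5a_K.
Likewise for Kim: a_K = 224/3 − (1/3)a_S.
Solving the two reaction functions simultaneously: (1 − (−0.5)(−1/3))a_S = 103 − 0.5·(224/3), so (5/6)a_S = 197/3 and a_S = 78.8.
Then a_K = 224/3 − (1/3)·78.8 = 48.4.

78.8, 48.4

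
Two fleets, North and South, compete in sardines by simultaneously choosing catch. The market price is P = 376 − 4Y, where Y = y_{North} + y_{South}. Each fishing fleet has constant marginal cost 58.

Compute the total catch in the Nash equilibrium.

53

Fishing fleet North's profit: π = y_{North}(376 − 4(y_{North} + y_{South})) − 58y_{North}.
∂π/∂y_{North} = 318 − 8y_{North} − 4y_{South} = 0, so y_{North} = 39.75 − 0.5y_{South}.
By symmetry y_{South} = y_{North}; substituting into the reaction function, 1.5y_{North} = 39.75 and y_{North} = 26.5.
Total catch: 26.5 + 26.5 = 53.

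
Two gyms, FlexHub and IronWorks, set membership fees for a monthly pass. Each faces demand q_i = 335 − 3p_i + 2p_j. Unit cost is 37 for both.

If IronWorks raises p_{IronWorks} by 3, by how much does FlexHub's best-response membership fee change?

FlexHub's profit: π = (p_{FlexHub} − 37)(335 − 3p_{FlexHub} + 2p_{IronWorks}).
∂π/∂p_{FlexHub} = 446 − 6p_{FlexHub} + 2p_{IronWorks} = 0 ⇒ p_{FlexHub} = 223/3 + (1/3)p_{IronWorks}.
The reaction-function slope is 1/3, so a 3-unit rise in p_{IronWorks} moves p_{FlexHub} by 1/3 × 3 = 1. FlexHub's best response rises — the actions are strategic complements.

1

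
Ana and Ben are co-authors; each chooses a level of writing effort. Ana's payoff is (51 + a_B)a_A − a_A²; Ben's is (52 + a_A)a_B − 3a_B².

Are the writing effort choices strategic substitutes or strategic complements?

strategic complements

Expanding Ana's payoff: 51a_A + a_Ba_A − a_A².
∂π/∂a_A = 51 + a_B − 2a_A = 0, so a_A = 25.5 + 0.5a_B.
The best-response slope da_A/da_B = 0.5 > 0: the reaction function is upward-sloping, so the choices are strategic complements.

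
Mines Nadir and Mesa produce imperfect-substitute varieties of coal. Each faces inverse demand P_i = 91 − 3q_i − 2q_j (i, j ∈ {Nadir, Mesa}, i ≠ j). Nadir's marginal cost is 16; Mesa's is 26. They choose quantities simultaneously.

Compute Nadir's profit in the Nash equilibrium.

300

Mine Nadir's profit: π = q_{Nadir}(91 − 3q_{Nadir} − 2q_{Mesa}) − 16q_{Nadir}.
∂π/∂q_{Nadir} = 75 − 6q_{Nadir} − 2q_{Mesa} = 0 ⇒ q_{Nadir} = 12.5 − (1/3)q_{Mesa}.
Similarly q_{Mesa} = 65/6 − (1/3)q_{Nadir}.
Substituting the second reaction function into the first: q_{Nadir} = 12.5 − (1/3)(65/6 − (1/3)q_{Nadir}), which gives (8/9)q_{Nadir} = 80/9 ⇒ q_{Nadir} = 10.
Then q_{Mesa} = 65/6 − (1/3)·10 = 7.5.
P_{Nadir} = 91 − 3·10 − 2·7.5 = 46.
Profit = (46 − 16)·10 = 300.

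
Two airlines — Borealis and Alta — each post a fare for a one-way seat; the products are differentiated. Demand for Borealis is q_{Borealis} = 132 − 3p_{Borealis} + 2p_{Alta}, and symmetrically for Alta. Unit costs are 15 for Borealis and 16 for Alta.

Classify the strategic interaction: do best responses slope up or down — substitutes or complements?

Borealis's profit: π = (p_{Borealis} − 15)(132 − 3p_{Borealis} + 2p_{Alta}).
∂π/∂p_{Borealis} = 177 − 6p_{Borealis} + 2p_{Alta} = 0 ⇒ p_{Borealis} = 29.5 + (1/3)p_{Alta}.
The best-response slope dp_{Borealis}/dp_{Alta} = 1/3 > 0: the reaction function is upward-sloping, so the choices are strategic complements.

strategic complements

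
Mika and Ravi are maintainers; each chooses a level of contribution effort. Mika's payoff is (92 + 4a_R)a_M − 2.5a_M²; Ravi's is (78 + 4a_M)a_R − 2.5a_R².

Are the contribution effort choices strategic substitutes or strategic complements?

strategic complements

Expanding Mika's payoff: 92a_M + 4a_Ra_M − 2.5a_M².
∂π/∂a_M = 92 + 4a_R − 5a_M = 0, so a_M = 18.4 + 0.8a_R.
The best-response slope da_M/da_R = 0.8 > 0: the reaction function is upward-sloping, so the choices are strategic complements.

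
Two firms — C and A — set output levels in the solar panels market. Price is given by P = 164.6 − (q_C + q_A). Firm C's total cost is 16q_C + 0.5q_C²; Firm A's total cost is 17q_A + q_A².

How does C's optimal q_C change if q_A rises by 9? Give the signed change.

Firm C's profit: π = q_C(164.6 − (q_C + q_A)) − 16q_C − 0.5q_C².
∂π/∂q_C = 148.6 − 3q_C − q_A = 0, so q_C = 743/15 − (1/3)q_A.
The reaction-function slope is −1/3, so a 9-unit rise in q_A moves q_C by −1/3 × 9 = −3. C's best response falls — the actions are strategic substitutes.

-3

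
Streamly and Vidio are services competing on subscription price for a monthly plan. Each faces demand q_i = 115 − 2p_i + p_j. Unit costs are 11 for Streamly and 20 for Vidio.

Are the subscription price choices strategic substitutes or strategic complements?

Streamly's profit: π = (p_{Streamly} − 11)(115 − 2p_{Streamly} + p_{Vidio}).
∂π/∂p_{Streamly} = 137 − 4p_{Streamly} + p_{Vidio} = 0 ⇒ p_{Streamly} = 34.25 + 0.25p_{Vidio}.
The best-response slope dp_{Streamly}/dp_{Vidio} = 0.25 > 0: the reaction function is upward-sloping, so the choices are strategic complements.

strategic complements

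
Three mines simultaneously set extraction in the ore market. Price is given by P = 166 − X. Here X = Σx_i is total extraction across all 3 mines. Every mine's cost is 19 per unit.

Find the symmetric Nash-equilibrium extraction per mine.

36.75

A representative mine's profit is π_i = x_i(166 − X) − 19x_i, with X = x_i + Σ_{j≠i} x_j.
First-order condition: 147 − 2x_i − Σ_{j≠i} x_j = 0.
With identical mines, set every x_j = x: then 147 − 2x − 2x = 0, i.e. x = 147/4 = 36.75.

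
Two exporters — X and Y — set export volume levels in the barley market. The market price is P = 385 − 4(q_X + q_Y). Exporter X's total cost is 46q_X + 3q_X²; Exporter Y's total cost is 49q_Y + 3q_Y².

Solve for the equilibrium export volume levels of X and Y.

18.9, 18.6

Exporter X's profit: π = q_X(385 − 4(q_X + q_Y)) − 46q_X − 3q_X².
∂π/∂q_X = 339 − 14q_X − 4q_Y = 0, so q_X = 339/14 − (2/7)q_Y.
By the same steps for Y: q_Y = 24 − (2/7)q_X.
Plugging q_Y into X's best response: q_X = 339/14 − (2/7)(24 − (2/7)q_X) ⇒ (45/49)q_X = 243/14, so q_X = 18.9.
Then q_Y = 24 − (2/7)·18.9 = 18.6.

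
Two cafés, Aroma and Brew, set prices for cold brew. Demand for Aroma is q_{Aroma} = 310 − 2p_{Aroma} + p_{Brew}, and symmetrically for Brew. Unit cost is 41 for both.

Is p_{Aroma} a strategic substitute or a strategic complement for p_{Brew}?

Aroma's profit: π = (p_{Aroma} − 41)(310 − 2p_{Aroma} + p_{Brew}).
∂π/∂p_{Aroma} = 392 − 4p_{Aroma} + p_{Brew} = 0 ⇒ p_{Aroma} = 98 + 0.25p_{Brew}.
The best-response slope dp_{Aroma}/dp_{Brew} = 0.25 > 0: the reaction function is upward-sloping, so the choices are strategic complements.

strategic complements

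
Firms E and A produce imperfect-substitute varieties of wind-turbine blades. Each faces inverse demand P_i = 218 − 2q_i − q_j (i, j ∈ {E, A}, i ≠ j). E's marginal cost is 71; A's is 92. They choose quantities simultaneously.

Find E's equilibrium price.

Firm E's profit: π = q_E(218 − 2q_E − q_A) − 71q_E.
∂π/∂q_E = 147 − 4q_E − q_A = 0 ⇒ q_E = 36.75 − 0.25q_A.
Similarly q_A = 31.5 − 0.25q_E.
Substituting the second reaction function into the first: q_E = 36.75 − 0.25(31.5 − 0.25q_E), which gives 0.9375q_E = 28.875 ⇒ q_E = 30.8.
Then q_A = 31.5 − 0.25·30.8 = 23.8.
P_E = 218 − 2·30.8 − 23.8 = 132.6.

132.6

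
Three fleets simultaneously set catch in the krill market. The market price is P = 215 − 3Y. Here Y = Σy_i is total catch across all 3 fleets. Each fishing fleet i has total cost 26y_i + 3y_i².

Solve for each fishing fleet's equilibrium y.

10.5

A representative fishing fleet's profit is π_i = y_i(215 − 3Y) − 26y_i − 3y_i², with Y = y_i + Σ_{j≠i} y_j.
First-order condition: 189 − 12y_i − 3Σ_{j≠i} y_j = 0.
Imposing symmetry (y_j = y for all j) turns Σ_{j≠i} y_j into 2y, so 189 = 18y and y = 10.5.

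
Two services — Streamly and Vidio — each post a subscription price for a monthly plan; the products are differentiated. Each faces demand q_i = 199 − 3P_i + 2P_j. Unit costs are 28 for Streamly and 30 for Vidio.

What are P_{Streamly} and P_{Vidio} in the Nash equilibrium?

71.125, 71.875

Streamly's profit: π = (P_{Streamly} − 28)(199 − 3P_{Streamly} + 2P_{Vidio}).
∂π/∂P_{Streamly} = 283 − 6P_{Streamly} + 2P_{Vidio} = 0 ⇒ P_{Streamly} = 283/6 + (1/3)P_{Vidio}.
Similarly P_{Vidio} = 289/6 + (1/3)P_{Streamly}.
Plugging P_{Vidio} into Streamly's best response: P_{Streamly} = 283/6 + (1/3)(289/6 + (1/3)P_{Streamly}) ⇒ (8/9)P_{Streamly} = 569/9, so P_{Streamly} = 71.125.
Then P_{Vidio} = 289/6 + (1/3)·71.125 = 71.875.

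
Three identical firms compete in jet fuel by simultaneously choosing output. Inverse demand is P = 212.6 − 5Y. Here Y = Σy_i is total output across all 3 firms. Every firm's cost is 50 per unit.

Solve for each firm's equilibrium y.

8.13

A representative firm's profit is π_i = y_i(212.6 − 5Y) − 50y_i, with Y = y_i + Σ_{j≠i} y_j.
First-order condition: 162.6 − 10y_i − 5Σ_{j≠i} y_j = 0.
With identical firms, set every y_j = y: then 162.6 − 10y − 10y = 0, i.e. y = 162.6/20 = 8.13.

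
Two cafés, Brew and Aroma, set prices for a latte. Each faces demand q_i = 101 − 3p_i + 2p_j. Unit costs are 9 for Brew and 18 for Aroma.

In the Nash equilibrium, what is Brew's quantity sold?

Brew's profit: π = (p_{Brew} − 9)(101 − 3p_{Brew} + 2p_{Aroma}).
∂π/∂p_{Brew} = 128 − 6p_{Brew} + 2p_{Aroma} = 0 ⇒ p_{Brew} = 64/3 + (1/3)p_{Aroma}.
Similarly p_{Aroma} = 155/6 + (1/3)p_{Brew}.
Solving the two reaction functions simultaneously: (1 − (1/3)(1/3))p_{Brew} = 64/3 + (1/3)·(155/6), so (8/9)p_{Brew} = 539/18 and p_{Brew} = 33.6875.
Then p_{Aroma} = 155/6 + (1/3)·33.6875 = 37.0625.
q_{Brew} = 101 − 3·33.6875 + 2·37.0625 = 74.0625.

74.0625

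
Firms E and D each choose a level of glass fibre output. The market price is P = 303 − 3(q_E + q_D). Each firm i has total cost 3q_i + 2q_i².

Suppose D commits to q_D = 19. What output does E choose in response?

24.3

Firm E's profit: π = q_E(303 − 3(q_E + q_D)) − 3q_E − 2q_E².
∂π/∂q_E = 300 − 10q_E − 3q_D = 0, so q_E = 30 − 0.3q_D.
At q_D = 19: q_E = 30 − 0.3·19 = 24.3.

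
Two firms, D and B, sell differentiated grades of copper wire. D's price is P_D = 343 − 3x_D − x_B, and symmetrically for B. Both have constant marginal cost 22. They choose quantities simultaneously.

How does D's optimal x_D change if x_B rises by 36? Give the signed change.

-6

Firm D's profit: π = x_D(343 − 3x_D − x_B) − 22x_D.
∂π/∂x_D = 321 − 6x_D − x_B = 0 ⇒ x_D = 53.5 − (1/6)x_B.
The reaction-function slope is −1/6, so a 36-unit rise in x_B moves x_D by −1/6 × 36 = −6. D's best response falls — the actions are strategic substitutes.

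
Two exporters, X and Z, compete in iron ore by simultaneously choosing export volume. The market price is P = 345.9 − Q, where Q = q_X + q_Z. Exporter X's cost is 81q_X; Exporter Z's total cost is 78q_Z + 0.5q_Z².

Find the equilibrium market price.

Exporter X's profit: π = q_X(345.9 − (q_X + q_Z)) − 81q_X.
∂π/∂q_X = 264.9 − 2q_X − q_Z = 0, so q_X = 132.45 − 0.5q_Z.
For Z: ∂π/∂q_Z = 267.9 − 3q_Z − q_X = 0 ⇒ q_Z = 89.3 − (1/3)q_X.
Solving the two reaction functions simultaneously: (1 − (−0.5)(−1/3))q_X = 132.45 − 0.5·89.3, so (5/6)q_X = 87.8 and q_X = 105.36.
Then q_Z = 89.3 − (1/3)·105.36 = 54.18.
Equilibrium price: P = 345.9 − 159.54 = 186.36.

186.36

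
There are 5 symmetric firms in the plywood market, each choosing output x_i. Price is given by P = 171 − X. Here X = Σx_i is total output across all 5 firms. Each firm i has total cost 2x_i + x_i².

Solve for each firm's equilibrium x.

21.125

A representative firm's profit is π_i = x_i(171 − X) − 2x_i − x_i², with X = x_i + Σ_{j≠i} x_j.
First-order condition: 169 − 4x_i − Σ_{j≠i} x_j = 0.
With identical firms, set every x_j = x: then 169 − 4x − 4x = 0, i.e. x = 169/8 = 21.125.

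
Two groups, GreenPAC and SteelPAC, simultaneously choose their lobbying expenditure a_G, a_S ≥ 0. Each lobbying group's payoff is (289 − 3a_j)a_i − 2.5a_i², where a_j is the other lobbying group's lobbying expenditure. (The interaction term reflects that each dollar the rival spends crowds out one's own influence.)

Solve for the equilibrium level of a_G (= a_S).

36.125

GreenPAC's payoff is (289 − 3a_S)a_G − 2.5a_G².
∂π/∂a_G = 289 − 3a_S − 5a_G = 0, so a_G = 57.8 − 0.6a_S.
By symmetry a_S = a_G; substituting into the reaction function, 1.6a_G = 57.8 and a_G = 36.125.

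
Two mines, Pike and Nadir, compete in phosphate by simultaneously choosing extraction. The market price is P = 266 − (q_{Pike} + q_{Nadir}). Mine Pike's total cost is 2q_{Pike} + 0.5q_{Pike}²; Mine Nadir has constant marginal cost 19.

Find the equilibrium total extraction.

151.6

Mine Pike's profit: π = q_{Pike}(266 − (q_{Pike} + q_{Nadir})) − 2q_{Pike} − 0.5q_{Pike}².
∂π/∂q_{Pike} = 264 − 3q_{Pike} − q_{Nadir} = 0, so q_{Pike} = 88 − (1/3)q_{Nadir}.
For Nadir: ∂π/∂q_{Nadir} = 247 − 2q_{Nadir} − q_{Pike} = 0 ⇒ q_{Nadir} = 123.5 − 0.5q_{Pike}.
Plugging q_{Nadir} into Pike's best response: q_{Pike} = 88 − (1/3)(123.5 − 0.5q_{Pike}) ⇒ (5/6)q_{Pike} = 281/6, so q_{Pike} = 56.2.
Then q_{Nadir} = 123.5 − 0.5·56.2 = 95.4.
Total extraction: 56.2 + 95.4 = 151.6.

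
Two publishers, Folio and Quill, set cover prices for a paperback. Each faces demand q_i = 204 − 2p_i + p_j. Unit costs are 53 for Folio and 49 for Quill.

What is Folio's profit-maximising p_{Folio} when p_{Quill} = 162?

118

Folio's profit: π = (p_{Folio} − 53)(204 − 2p_{Folio} + p_{Quill}).
∂π/∂p_{Folio} = 310 − 4p_{Folio} + p_{Quill} = 0 ⇒ p_{Folio} = 77.5 + 0.25p_{Quill}.
At p_{Quill} = 162: p_{Folio} = 77.5 + 0.25·162 = 118.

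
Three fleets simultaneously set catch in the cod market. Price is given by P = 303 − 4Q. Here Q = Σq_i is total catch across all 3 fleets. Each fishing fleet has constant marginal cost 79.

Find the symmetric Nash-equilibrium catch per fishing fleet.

A representative fishing fleet's profit is π_i = q_i(303 − 4Q) − 79q_i, with Q = q_i + Σ_{j≠i} q_j.
First-order condition: 224 − 8q_i − 4Σ_{j≠i} q_j = 0.
In a symmetric equilibrium every fishing fleet chooses the same q, so Σ_{j≠i} q_j = 2q. The condition becomes 224 − 16q = 0, giving q = 224/16 = 14.

14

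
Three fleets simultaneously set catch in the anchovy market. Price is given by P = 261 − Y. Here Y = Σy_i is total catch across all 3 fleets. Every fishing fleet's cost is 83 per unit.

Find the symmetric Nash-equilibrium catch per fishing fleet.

A representative fishing fleet's profit is π_i = y_i(261 − Y) − 83y_i, with Y = y_i + Σ_{j≠i} y_j.
First-order condition: 178 − 2y_i − Σ_{j≠i} y_j = 0.
Imposing symmetry (y_j = y for all j) turns Σ_{j≠i} y_j into 2y, so 178 = 4y and y = 44.5.

44.5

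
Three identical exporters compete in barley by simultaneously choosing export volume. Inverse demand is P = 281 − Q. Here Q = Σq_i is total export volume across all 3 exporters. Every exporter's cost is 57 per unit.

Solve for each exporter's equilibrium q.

56

A representative exporter's profit is π_i = q_i(281 − Q) − 57q_i, with Q = q_i + Σ_{j≠i} q_j.
First-order condition: 224 − 2q_i − Σ_{j≠i} q_j = 0.
In a symmetric equilibrium every exporter chooses the same q, so Σ_{j≠i} q_j = 2q. The condition becomes 224 − 4q = 0, giving q = 224/4 = 56.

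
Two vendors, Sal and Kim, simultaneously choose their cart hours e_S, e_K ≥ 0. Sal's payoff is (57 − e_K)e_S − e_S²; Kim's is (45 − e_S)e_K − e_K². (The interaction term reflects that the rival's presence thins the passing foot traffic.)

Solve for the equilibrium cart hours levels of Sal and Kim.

23, 11

Expanding Sal's payoff: 57e_S − e_Ke_S − e_S².
∂π/∂e_S = 57 − e_K − 2e_S = 0, so e_S = 28.5 − 0.5e_K.
Likewise for Kim: e_K = 22.5 − 0.5e_S.
Substituting the second reaction function into the first: e_S = 28.5 − 0.5(22.5 − 0.5e_S), which gives 0.75e_S = 17.25 ⇒ e_S = 23.
Then e_K = 22.5 − 0.5·23 = 11.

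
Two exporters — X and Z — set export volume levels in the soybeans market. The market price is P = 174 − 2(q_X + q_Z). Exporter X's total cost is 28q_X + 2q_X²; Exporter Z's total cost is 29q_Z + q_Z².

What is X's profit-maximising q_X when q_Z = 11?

Exporter X's profit: π = q_X(174 − 2(q_X + q_Z)) − 28q_X − 2q_X².
∂π/∂q_X = 146 − 8q_X − 2q_Z = 0, so q_X = 18.25 − 0.25q_Z.
At q_Z = 11: q_X = 18.25 − 0.25·11 = 15.5.

15.5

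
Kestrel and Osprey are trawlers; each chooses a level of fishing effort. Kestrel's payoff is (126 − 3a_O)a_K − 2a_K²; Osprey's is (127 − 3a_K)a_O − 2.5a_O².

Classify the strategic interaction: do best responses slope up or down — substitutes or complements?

strategic substitutes

Expanding Kestrel's payoff: 126a_K − 3a_Oa_K − 2a_K².
∂π/∂a_K = 126 − 3a_O − 4a_K = 0, so a_K = 31.5 − 0.75a_O.
The best-response slope da_K/da_O = −0.75 < 0: the reaction function is downward-sloping, so the choices are strategic substitutes.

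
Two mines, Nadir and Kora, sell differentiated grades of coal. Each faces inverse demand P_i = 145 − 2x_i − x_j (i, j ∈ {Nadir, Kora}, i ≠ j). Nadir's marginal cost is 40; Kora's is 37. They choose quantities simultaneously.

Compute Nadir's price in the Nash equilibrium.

Mine Nadir's profit: π = x_{Nadir}(145 − 2x_{Nadir} − x_{Kora}) − 40x_{Nadir}.
∂π/∂x_{Nadir} = 105 − 4x_{Nadir} − x_{Kora} = 0 ⇒ x_{Nadir} = 26.25 − 0.25x_{Kora}.
Similarly x_{Kora} = 27 − 0.25x_{Nadir}.
Solving the two reaction functions simultaneously: (1 − (−0.25)(−0.25))x_{Nadir} = 26.25 − 0.25·27, so 0.9375x_{Nadir} = 19.5 and x_{Nadir} = 20.8.
Then x_{Kora} = 27 − 0.25·20.8 = 21.8.
P_{Nadir} = 145 − 2·20.8 − 21.8 = 81.6.

81.6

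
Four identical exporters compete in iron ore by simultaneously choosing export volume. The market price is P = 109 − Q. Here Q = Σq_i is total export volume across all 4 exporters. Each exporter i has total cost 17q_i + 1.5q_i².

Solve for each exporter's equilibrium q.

11.5

A representative exporter's profit is π_i = q_i(109 − Q) − 17q_i − 1.5q_i², with Q = q_i + Σ_{j≠i} q_j.
First-order condition: 92 − 5q_i − Σ_{j≠i} q_j = 0.
In a symmetric equilibrium every exporter chooses the same q, so Σ_{j≠i} q_j = 3q. The condition becomes 92 − 8q = 0, giving q = 92/8 = 11.5.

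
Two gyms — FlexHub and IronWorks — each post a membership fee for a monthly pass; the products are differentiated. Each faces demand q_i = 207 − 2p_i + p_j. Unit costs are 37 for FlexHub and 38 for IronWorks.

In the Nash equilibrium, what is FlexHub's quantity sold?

113.6

FlexHub's profit: π = (p_{FlexHub} − 37)(207 − 2p_{FlexHub} + p_{IronWorks}).
∂π/∂p_{FlexHub} = 281 − 4p_{FlexHub} + p_{IronWorks} = 0 ⇒ p_{FlexHub} = 70.25 + 0.25p_{IronWorks}.
Similarly p_{IronWorks} = 70.75 + 0.25p_{FlexHub}.
Solving the two reaction functions simultaneously: (1 − (0.25)(0.25))p_{FlexHub} = 70.25 + 0.25·70.75, so 0.9375p_{FlexHub} = 87.9375 and p_{FlexHub} = 93.8.
Then p_{IronWorks} = 70.75 + 0.25·93.8 = 94.2.
q_{FlexHub} = 207 − 2·93.8 + 94.2 = 113.6.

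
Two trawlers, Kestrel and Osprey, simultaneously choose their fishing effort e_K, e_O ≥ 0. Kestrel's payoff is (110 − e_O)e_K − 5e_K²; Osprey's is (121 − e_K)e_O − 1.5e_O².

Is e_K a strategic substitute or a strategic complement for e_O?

strategic substitutes

Expanding Kestrel's payoff: 110e_K − e_Oe_K − 5e_K².
∂π/∂e_K = 110 − e_O − 10e_K = 0, so e_K = 11 − 0.1e_O.
The best-response slope de_K/de_O = −0.1 < 0: the reaction function is downward-sloping, so the choices are strategic substitutes.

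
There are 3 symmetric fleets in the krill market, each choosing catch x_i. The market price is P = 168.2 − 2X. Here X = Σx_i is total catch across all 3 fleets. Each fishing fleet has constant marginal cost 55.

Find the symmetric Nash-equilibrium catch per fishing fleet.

A representative fishing fleet's profit is π_i = x_i(168.2 − 2X) − 55x_i, with X = x_i + Σ_{j≠i} x_j.
First-order condition: 113.2 − 4x_i − 2Σ_{j≠i} x_j = 0.
With identical fishing fleets, set every x_j = x: then 113.2 − 4x − 4x = 0, i.e. x = 113.2/8 = 14.15.

14.15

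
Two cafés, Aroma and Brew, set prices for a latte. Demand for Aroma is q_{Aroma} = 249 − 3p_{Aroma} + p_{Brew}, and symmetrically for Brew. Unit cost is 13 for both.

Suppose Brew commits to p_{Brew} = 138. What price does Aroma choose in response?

Aroma's profit: π = (p_{Aroma} − 13)(249 − 3p_{Aroma} + p_{Brew}).
∂π/∂p_{Aroma} = 288 − 6p_{Aroma} + p_{Brew} = 0 ⇒ p_{Aroma} = 48 + (1/6)p_{Brew}.
At p_{Brew} = 138: p_{Aroma} = 48 + (1/6)·138 = 71.

71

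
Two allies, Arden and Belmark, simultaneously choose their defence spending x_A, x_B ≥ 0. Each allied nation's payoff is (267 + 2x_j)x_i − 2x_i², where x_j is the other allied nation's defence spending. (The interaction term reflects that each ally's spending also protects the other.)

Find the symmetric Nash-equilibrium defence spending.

133.5

Arden's payoff is (267 + 2x_B)x_A − 2x_A².
∂π/∂x_A = 267 + 2x_B − 4x_A = 0, so x_A = 66.75 + 0.5x_B.
By symmetry x_B = x_A; substituting into the reaction function, 0.5x_A = 66.75 and x_A = 133.5.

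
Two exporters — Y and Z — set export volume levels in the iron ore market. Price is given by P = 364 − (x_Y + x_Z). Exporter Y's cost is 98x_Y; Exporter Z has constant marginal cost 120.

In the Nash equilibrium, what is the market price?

194

Exporter Y's profit: π = x_Y(364 − (x_Y + x_Z)) − 98x_Y.
∂π/∂x_Y = 266 − 2x_Y − x_Z = 0, so x_Y = 133 − 0.5x_Z.
By the same steps for Z: x_Z = 122 − 0.5x_Y.
Substituting the second reaction function into the first: x_Y = 133 − 0.5(122 − 0.5x_Y), which gives 0.75x_Y = 72 ⇒ x_Y = 96.
Then x_Z = 122 − 0.5·96 = 74.
Equilibrium price: P = 364 − 170 = 194.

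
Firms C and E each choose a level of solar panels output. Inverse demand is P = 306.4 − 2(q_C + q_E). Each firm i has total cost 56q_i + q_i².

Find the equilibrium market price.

181.2

Firm C's profit: π = q_C(306.4 − 2(q_C + q_E)) − 56q_C − q_C².
∂π/∂q_C = 250.4 − 6q_C − 2q_E = 0, so q_C = 626/15 − (1/3)q_E.
Setting q_C = q_E in the reaction function: q_C = 626/15 − (1/3)q_C, so q_C = (626/15) / (4/3) = 31.3.
Equilibrium price: P = 306.4 − 2·62.6 = 181.2.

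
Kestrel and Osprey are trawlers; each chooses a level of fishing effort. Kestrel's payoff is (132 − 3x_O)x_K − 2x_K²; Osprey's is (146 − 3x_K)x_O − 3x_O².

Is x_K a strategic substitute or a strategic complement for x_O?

Expanding Kestrel's payoff: 132x_K − 3x_Ox_K − 2x_K².
∂π/∂x_K = 132 − 3x_O − 4x_K = 0, so x_K = 33 − 0.75x_O.
The best-response slope dx_K/dx_O = −0.75 < 0: the reaction function is downward-sloping, so the choices are strategic substitutes.

strategic substitutes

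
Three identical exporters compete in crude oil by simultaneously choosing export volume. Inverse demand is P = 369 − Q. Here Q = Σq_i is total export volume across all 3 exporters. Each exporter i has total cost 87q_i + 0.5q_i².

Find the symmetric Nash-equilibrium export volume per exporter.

A representative exporter's profit is π_i = q_i(369 − Q) − 87q_i − 0.5q_i², with Q = q_i + Σ_{j≠i} q_j.
First-order condition: 282 − 3q_i − Σ_{j≠i} q_j = 0.
In a symmetric equilibrium every exporter chooses the same q, so Σ_{j≠i} q_j = 2q. The condition becomes 282 − 5q = 0, giving q = 282/5 = 56.4.

56.4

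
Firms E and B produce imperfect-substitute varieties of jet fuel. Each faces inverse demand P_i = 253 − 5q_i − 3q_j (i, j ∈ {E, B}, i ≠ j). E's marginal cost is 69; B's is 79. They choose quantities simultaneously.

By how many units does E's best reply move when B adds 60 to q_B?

Firm E's profit: π = q_E(253 − 5q_E − 3q_B) − 69q_E.
∂π/∂q_E = 184 − 10q_E − 3q_B = 0 ⇒ q_E = 18.4 − 0.3q_B.
The reaction-function slope is −0.3, so a 60-unit rise in q_B moves q_E by −0.3 × 60 = −18. E's best response falls — the actions are strategic substitutes.

-18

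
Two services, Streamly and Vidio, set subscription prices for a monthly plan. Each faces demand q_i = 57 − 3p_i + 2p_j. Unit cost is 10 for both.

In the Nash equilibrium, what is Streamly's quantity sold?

Streamly's profit: π = (p_{Streamly} − 10)(57 − 3p_{Streamly} + 2p_{Vidio}).
∂π/∂p_{Streamly} = 87 − 6p_{Streamly} + 2p_{Vidio} = 0 ⇒ p_{Streamly} = 14.5 + (1/3)p_{Vidio}.
The game is symmetric, so in equilibrium p_{Vidio} = p_{Streamly}: the reaction function gives (2/3)p_{Streamly} = 14.5, hence p_{Streamly} = 21.75.
q_{Streamly} = 57 − 3·21.75 + 2·21.75 = 35.25.

35.25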